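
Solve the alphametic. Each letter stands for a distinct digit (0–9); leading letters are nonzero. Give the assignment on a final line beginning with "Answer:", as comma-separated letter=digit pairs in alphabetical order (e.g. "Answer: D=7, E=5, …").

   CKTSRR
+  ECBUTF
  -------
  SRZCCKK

Step 1. [S] S is the leading digit of a 7-digit sum of two 6-digit numbers; the final carry is exactly 1, so S=1.
Step 2. [col 1: R + F ≡ K (mod 10)] K=0 is one option consistent with column 1 (R + F ≡ K (mod 10), carry-in 0) — take it, so K=0.
Step 3. [col 1: R + F ≡ K (mod 10)] column 1 (R + F ≡ K (mod 10), carry-in 0) doesn't pin R yet; pick R=3 and continue. So R=3.
Step 4. [col 1: R + F ≡ K (mod 10)] column 1: given R=3, K=0, carry-in 0, and digits 0,1,3 already taken and all letters distinct, R+F≡K (mod 10) forces F=7. So F=7.
Step 5. [col 2: R + T ≡ K (mod 10)] in column 2 we have R+T≡K with carry-in 1; given R=3, K=0 and digits 0,1,3,7 already taken and all letters distinct, that pins T to 6, so T=6.
Step 6. [col 3: S + U ≡ C (mod 10)] column 3 reads S+U+carry(1)=C with S=1; with digits 0,1,3,6,7 already taken and all letters distinct, the only value for C is 4 ⇒ C=4.
Step 7. [col 3: S + U ≡ C (mod 10)] column 3 reads S+U+carry(1)=C with S=1, C=4; with digits 0,1,3,4,6,7 already taken and all letters distinct, the only value for U is 2, so U=2.
Step 8. [col 4: T + B ≡ C (mod 10)] column 4: given T=6, C=4, carry-in 0, and digits 0,1,2,3,4,6,7 already taken and all letters distinct, T+B≡C (mod 10) forces B=8, so B=8.
Step 9. [col 5: K + C ≡ Z (mod 10)] column 5 reads K+C+carry(1)=Z with K=0, C=4; with digits 0,1,2,3,4,6,7,8 already taken and all letters distinct, the only value for Z is 5. So Z=5.
Step 10. [col 6: C + E ≡ R (mod 10)] column 6: given C=4, R=3, carry-in 0, and digits 0,1,2,3,4,5,6,7,8 already taken and all letters distinct, C+E≡R (mod 10) forces E=9. So E=9.

Answer: B=8, C=4, E=9, F=7, K=0, R=3, S=1, T=6, U=2, Z=5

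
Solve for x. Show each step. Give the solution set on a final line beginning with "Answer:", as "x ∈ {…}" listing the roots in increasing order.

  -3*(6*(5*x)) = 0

Step 1. [-3*(6*(5*x)) = 0] -3 out front; divide by -3, so div: 6*(5*x) = 0.
Step 2. [6*(5*x) = 0] 6 out front; divide by 6, so div: 5*x = 0.
Step 3. [5*x = 0] 5·(inner) — divide through by 5 ⇒ div: x = 0.

Answer: x ∈ {0}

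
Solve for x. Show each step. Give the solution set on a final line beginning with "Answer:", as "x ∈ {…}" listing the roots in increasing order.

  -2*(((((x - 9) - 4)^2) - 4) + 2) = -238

Step 1. [-2*(((((x - 9) - 4)^2) - 4) + 2) = -238] -2 out front; divide by -2. So div: ((((x - 9) - 4)^2) - 4) + 2 = 119.
Step 2. [((((x - 9) - 4)^2) - 4) + 2 = 119] peel the +2: subtract 2 from each side, so sub: (((x - 9) - 4)^2) - 4 = 117.
Step 3. [(((x - 9) - 4)^2) - 4 = 117] add 4: x sits inside (… - 4), so sub: ((x - 9) - 4)^2 = 121.
Step 4. [((x - 9) - 4)^2 = 121] √ both sides: 121 ≥ 0 gives two branches. So sqrt: (x - 9) - 4 = 11 or -11.
Step 5. [(x - 9) - 4 = 11 or -11] 4 comes off first (add 4) ⇒ sub: x - 9 = 15 or -7.
Step 6. [x - 9 = 15 or -7] peel the -9: add 9 from each side. So sub: x = 24 or 2.

Answer: x ∈ {2, 24}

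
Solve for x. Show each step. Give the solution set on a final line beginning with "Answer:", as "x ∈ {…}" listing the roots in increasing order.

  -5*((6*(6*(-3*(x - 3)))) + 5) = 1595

Step 1. [-5*((6*(6*(-3*(x - 3)))) + 5) = 1595] -5·(inner) — divide through by -5 ⇒ div: (6*(6*(-3*(x - 3)))) + 5 = -319.
Step 2. [(6*(6*(-3*(x - 3)))) + 5 = -319] +5 is outermost — subtract 5 both sides. So sub: 6*(6*(-3*(x - 3))) = -324.
Step 3. [6*(6*(-3*(x - 3))) = -324] 6 out front; divide by 6. So div: 6*(-3*(x - 3)) = -54.
Step 4. [6*(-3*(x - 3)) = -54] 6 out front; divide by 6 ⇒ div: -3*(x - 3) = -9.
Step 5. [-3*(x - 3) = -9] divide by the outer -3. So div: x - 3 = 3.
Step 6. [x - 3 = 3] add 3: x sits inside (… - 3) ⇒ sub: x = 6.

Answer: x ∈ {6}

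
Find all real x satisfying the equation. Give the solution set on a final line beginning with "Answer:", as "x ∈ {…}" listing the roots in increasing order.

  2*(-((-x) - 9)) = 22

Step 1. [2*(-((-x) - 9)) = 22] divide by the outer 2 ⇒ div: -((-x) - 9) = 11.
Step 2. [-((-x) - 9) = 11] leading − — multiply by −1. So neg: (-x) - 9 = -11.
Step 3. [(-x) - 9 = -11] peel the -9: add 9 from each side ⇒ sub: -x = -2.
Step 4. [-x = -2] flip signs both sides. So neg: x = 2.

Answer: x ∈ {2}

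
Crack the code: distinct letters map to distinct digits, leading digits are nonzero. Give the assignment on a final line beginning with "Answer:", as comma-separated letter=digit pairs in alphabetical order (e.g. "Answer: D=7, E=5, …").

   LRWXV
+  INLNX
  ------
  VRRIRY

Step 1. [col 1: V + X ≡ Y (mod 10)] no forcing yet in column 1 (carry-in 0); X=3 is free and consistent — try it. So X=3.
Step 2. [col 1: V + X ≡ Y (mod 10)] V=1 is one option consistent with column 1 (V + X ≡ Y (mod 10), carry-in 0) — take it, so V=1.
Step 3. [col 1: V + X ≡ Y (mod 10)] column 1 reads V+X+carry(0)=Y with V=1, X=3; with digits 1,3 already taken and all letters distinct, the only value for Y is 4, so Y=4.
Step 4. [col 2: X + N ≡ R (mod 10)] several values work for R in column 2 (X + N ≡ R (mod 10), carry-in 0); try R=2, so R=2.
Step 5. [col 2: X + N ≡ R (mod 10)] column 2 reads X+N+carry(0)=R with X=3, R=2; with digits 1,2,3,4 already taken and all letters distinct, the only value for N is 9, so N=9.
Step 6. [col 3: W + L ≡ I (mod 10)] several values work for W in column 3 (W + L ≡ I (mod 10), carry-in 1); try W=8 ⇒ W=8.
Step 7. [col 3: W + L ≡ I (mod 10)] several values work for L in column 3 (W + L ≡ I (mod 10), carry-in 1); try L=6, so L=6.
Step 8. [col 3: W + L ≡ I (mod 10)] column 3: given W=8, L=6, carry-in 1, and digits 1,2,3,4,6,8,9 already taken and all letters distinct, W+L≡I (mod 10) forces I=5, so I=5.

Answer: I=5, L=6, N=9, R=2, V=1, W=8, X=3, Y=4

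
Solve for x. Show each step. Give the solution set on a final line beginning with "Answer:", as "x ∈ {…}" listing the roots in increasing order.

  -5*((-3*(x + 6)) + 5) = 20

Step 1. [-5*((-3*(x + 6)) + 5) = 20] -5·(inner) — divide through by -5 ⇒ div: (-3*(x + 6)) + 5 = -4.
Step 2. [(-3*(x + 6)) + 5 = -4] +5 is outermost — subtract 5 both sides ⇒ sub: -3*(x + 6) = -9.
Step 3. [-3*(x + 6) = -9] LHS = -3·(…); ÷-3 both sides. So div: x + 6 = 3.
Step 4. [x + 6 = 3] 6 comes off first (subtract 6), so sub: x = -3.

Answer: x ∈ {-3}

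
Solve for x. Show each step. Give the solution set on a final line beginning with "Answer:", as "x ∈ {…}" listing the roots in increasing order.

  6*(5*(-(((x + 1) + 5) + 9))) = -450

Step 1. [6*(5*(-(((x + 1) + 5) + 9))) = -450] leading coefficient 6: divide by 6 ⇒ div: 5*(-(((x + 1) + 5) + 9)) = -75.
Step 2. [5*(-(((x + 1) + 5) + 9)) = -75] 5 out front; divide by 5. So div: -(((x + 1) + 5) + 9) = -15.
Step 3. [-(((x + 1) + 5) + 9) = -15] LHS negated; negate both sides ⇒ neg: ((x + 1) + 5) + 9 = 15.
Step 4. [((x + 1) + 5) + 9 = 15] +9 is outermost — subtract 9 both sides ⇒ sub: (x + 1) + 5 = 6.
Step 5. [(x + 1) + 5 = 6] +5 is outermost — subtract 5 both sides. So sub: x + 1 = 1.
Step 6. [x + 1 = 1] 1 comes off first (subtract 1). So sub: x = 0.

Answer: x ∈ {0}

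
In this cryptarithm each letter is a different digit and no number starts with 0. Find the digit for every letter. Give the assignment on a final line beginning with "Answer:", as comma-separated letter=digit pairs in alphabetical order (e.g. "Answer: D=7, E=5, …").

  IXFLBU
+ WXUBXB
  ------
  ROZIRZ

Step 1. [col 1: U + B ≡ Z (mod 10)] Z=2 is one option consistent with column 1 (U + B ≡ Z (mod 10), carry-in 0) — take it. So Z=2.
Step 2. [col 1: U + B ≡ Z (mod 10)] column 1 (U + B ≡ Z (mod 10), carry-in 0) doesn't pin U yet; pick U=4 and continue ⇒ U=4.
Step 3. [col 1: U + B ≡ Z (mod 10)] column 1: given U=4, Z=2, carry-in 0, and digits 2,4 already taken and all letters distinct, U+B≡Z (mod 10) forces B=8, so B=8.
Step 4. [col 2: B + X ≡ R (mod 10)] column 2 (B + X ≡ R (mod 10), carry-in 1) doesn't pin R yet; pick R=9 and continue ⇒ R=9.
Step 5. [col 2: B + X ≡ R (mod 10)] column 2 reads B+X+carry(1)=R with B=8, R=9; with digits 2,4,8,9 already taken and all letters distinct, the only value for X is 0, so X=0.
Step 6. [col 3: L + B ≡ I (mod 10)] several values work for I in column 3 (L + B ≡ I (mod 10), carry-in 0); try I=3. So I=3.
Step 7. [col 3: L + B ≡ I (mod 10)] column 3 reads L+B+carry(0)=I with B=8, I=3; with digits 0,2,3,4,8,9 already taken and all letters distinct, the only value for L is 5 ⇒ L=5.
Step 8. [col 4: F + U ≡ Z (mod 10)] column 4: given U=4, Z=2, carry-in 1, and digits 0,2,3,4,5,8,9 already taken and all letters distinct, F+U≡Z (mod 10) forces F=7 ⇒ F=7.
Step 9. [col 5: X + X ≡ O (mod 10)] from column 5 (X=0, carry-in 1, digits 0,2,3,4,5,7,8,9 already taken and all letters distinct): O must equal 1. So O=1.
Step 10. [col 6: I + W ≡ R (mod 10)] column 6 reads I+W+carry(0)=R with I=3, R=9; with digits 0,1,2,3,4,5,7,8,9 already taken and all letters distinct, the only value for W is 6. So W=6.

Answer: B=8, F=7, I=3, L=5, O=1, R=9, U=4, W=6, X=0, Z=2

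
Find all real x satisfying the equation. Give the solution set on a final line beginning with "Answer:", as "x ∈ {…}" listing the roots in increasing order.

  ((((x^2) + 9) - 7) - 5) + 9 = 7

Step 1. [((((x^2) + 9) - 7) - 5) + 9 = 7] peel the +9: subtract 9 from each side ⇒ sub: (((x^2) + 9) - 7) - 5 = -2.
Step 2. [(((x^2) + 9) - 7) - 5 = -2] add 5: x sits inside (… - 5). So sub: ((x^2) + 9) - 7 = 3.
Step 3. [((x^2) + 9) - 7 = 3] peel the -7: add 7 from each side. So sub: (x^2) + 9 = 10.
Step 4. [(x^2) + 9 = 10] the outer +9 inverts by subtracting 9, so sub: x^2 = 1.
Step 5. [x^2 = 1] √ both sides: 1 ≥ 0 gives two branches ⇒ sqrt: x = 1 or -1.

Answer: x ∈ {-1, 1}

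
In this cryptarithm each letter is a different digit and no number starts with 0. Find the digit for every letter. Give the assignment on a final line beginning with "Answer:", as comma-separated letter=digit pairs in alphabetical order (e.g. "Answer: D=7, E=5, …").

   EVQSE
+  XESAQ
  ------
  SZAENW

Step 1. [col 1: E + Q ≡ W (mod 10)] no forcing yet in column 1 (carry-in 0); W=8 is free and consistent — try it, so W=8.
Step 2. [S] adding two 5-digit numbers gives at most 5+1 digits, and here it does — S is that final carry and must be 1, so S=1.
Step 3. [col 1: E + Q ≡ W (mod 10)] column 1 (E + Q ≡ W (mod 10), carry-in 0) doesn't pin Q yet; pick Q=3 and continue, so Q=3.
Step 4. [col 1: E + Q ≡ W (mod 10)] in column 1 we have E+Q≡W with carry-in 0; given Q=3, W=8 and digits 1,3,8 already taken and all letters distinct, that pins E to 5, so E=5.
Step 5. [col 2: S + A ≡ N (mod 10)] A=9 is one option consistent with column 2 (S + A ≡ N (mod 10), carry-in 0) — take it, so A=9.
Step 6. [col 2: S + A ≡ N (mod 10)] column 2: given S=1, A=9, carry-in 0, and digits 1,3,5,8,9 already taken and all letters distinct, S+A≡N (mod 10) forces N=0, so N=0.
Step 7. [col 4: V + E ≡ A (mod 10)] from column 4 (E=5, A=9, carry-in 0, digits 0,1,3,5,8,9 already taken and all letters distinct): V must equal 4. So V=4.
Step 8. [col 5: E + X ≡ Z (mod 10)] no forcing yet in column 5 (carry-in 0); X=7 is free and consistent — try it ⇒ X=7.
Step 9. [col 5: E + X ≡ Z (mod 10)] in column 5 we have E+X≡Z with carry-in 0; given E=5, X=7 and digits 0,1,3,4,5,7,8,9 already taken and all letters distinct, that pins Z to 2, so Z=2.

Answer: A=9, E=5, N=0, Q=3, S=1, V=4, W=8, X=7, Z=2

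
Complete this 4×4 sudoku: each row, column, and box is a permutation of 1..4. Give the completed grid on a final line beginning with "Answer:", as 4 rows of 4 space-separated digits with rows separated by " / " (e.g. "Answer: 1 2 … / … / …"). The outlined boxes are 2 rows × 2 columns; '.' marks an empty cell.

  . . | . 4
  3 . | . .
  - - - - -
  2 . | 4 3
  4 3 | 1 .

Step 1. [r2c3∈{2}] r2c3 has the single candidate 2, so r2c3=2.
Step 2. [r3c2∈{1}] r3c2 has the single candidate 1 ⇒ r3c2=1.
Step 3. [r4c4∈{2}] only 2 remains possible at r4c4. So r4c4=2.
Step 4. [r1c3∈{3}] nothing but 3 survives at r1c3 ⇒ r1c3=3.
Step 5. [r2c2∈{4}] nothing but 4 survives at r2c2, so r2c2=4.
Step 6. [r2c4∈{1}] r2c4 is down to just 1 ⇒ r2c4=1.
Step 7. [r1c2∈{2}] only 2 remains possible at r1c2, so r1c2=2.
Step 8. [r1c1∈{1}] r1c1 has the single candidate 1. So r1c1=1.

Answer: 1 2 3 4 / 3 4 2 1 / 2 1 4 3 / 4 3 1 2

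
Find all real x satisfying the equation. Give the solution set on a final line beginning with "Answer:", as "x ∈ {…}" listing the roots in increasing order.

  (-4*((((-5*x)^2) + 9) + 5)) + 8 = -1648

Step 1. [(-4*((((-5*x)^2) + 9) + 5)) + 8 = -1648] -4 | LHS and -4 | -1648: pull -4 out ⇒ factor: ((((-5*x)^2) + 9) + 5) - 2 = 412.
Step 2. [((((-5*x)^2) + 9) + 5) - 2 = 412] 2 comes off first (add 2) ⇒ sub: (((-5*x)^2) + 9) + 5 = 414.
Step 3. [(((-5*x)^2) + 9) + 5 = 414] +5 is outermost — subtract 5 both sides. So sub: ((-5*x)^2) + 9 = 409.
Step 4. [((-5*x)^2) + 9 = 409] peel the +9: subtract 9 from each side, so sub: (-5*x)^2 = 400.
Step 5. [(-5*x)^2 = 400] LHS squared, RHS 400 ≥ 0: apply √ (±), so sqrt: -5*x = 20 or -20.
Step 6. [-5*x = 20 or -20] leading coefficient -5: divide by -5. So div: x = -4 or 4.

Answer: x ∈ {-4, 4}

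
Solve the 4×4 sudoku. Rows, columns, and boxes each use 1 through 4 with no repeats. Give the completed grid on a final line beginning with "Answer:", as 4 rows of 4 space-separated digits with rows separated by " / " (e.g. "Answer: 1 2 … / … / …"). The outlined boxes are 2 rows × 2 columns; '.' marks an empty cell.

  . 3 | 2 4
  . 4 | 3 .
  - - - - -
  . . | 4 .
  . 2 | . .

Step 1. [r2c4∈{1}] only 1 remains possible at r2c4 ⇒ r2c4=1.
Step 2. [r4c4∈{3}] nothing but 3 survives at r4c4, so r4c4=3.
Step 3. [r1c1∈{1}] only 1 remains possible at r1c1 ⇒ r1c1=1.
Step 4. [r3c4∈{2}] r3c4's peers cover all but 2, so r3c4=2.
Step 5. [r4c1∈{4}] only 4 remains possible at r4c1. So r4c1=4.
Step 6. [r3c1∈{3}] r3c1's peers cover all but 3. So r3c1=3.
Step 7. [r3c2∈{1}] r3c2 has the single candidate 1, so r3c2=1.
Step 8. [r2c1∈{2}] only 2 remains possible at r2c1, so r2c1=2.
Step 9. [r4c3∈{1}] r4c3 is down to just 1, so r4c3=1.

Answer: 1 3 2 4 / 2 4 3 1 / 3 1 4 2 / 4 2 1 3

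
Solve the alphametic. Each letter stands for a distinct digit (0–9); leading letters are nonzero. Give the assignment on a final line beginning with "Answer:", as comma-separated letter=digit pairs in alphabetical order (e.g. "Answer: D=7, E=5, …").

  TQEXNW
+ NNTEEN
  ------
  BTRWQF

Step 1. [col 1: W + N ≡ F (mod 10)] W=2 is one option consistent with column 1 (W + N ≡ F (mod 10), carry-in 0) — take it, so W=2.
Step 2. [col 1: W + N ≡ F (mod 10)] no forcing yet in column 1 (carry-in 0); F=3 is free and consistent — try it, so F=3.
Step 3. [col 1: W + N ≡ F (mod 10)] column 1: given W=2, F=3, carry-in 0, and digits 2,3 already taken and all letters distinct, W+N≡F (mod 10) forces N=1, so N=1.
Step 4. [col 2: N + E ≡ Q (mod 10)] column 2 (N + E ≡ Q (mod 10), carry-in 0) doesn't pin E yet; pick E=5 and continue. So E=5.
Step 5. [col 2: N + E ≡ Q (mod 10)] in column 2 we have N+E≡Q with carry-in 0; given N=1, E=5 and digits 1,2,3,5 already taken and all letters distinct, that pins Q to 6, so Q=6.
Step 6. [col 3: X + E ≡ W (mod 10)] from column 3 (E=5, W=2, carry-in 0, digits 1,2,3,5,6 already taken and all letters distinct): X must equal 7 ⇒ X=7.
Step 7. [col 4: E + T ≡ R (mod 10)] no forcing yet in column 4 (carry-in 1); R=4 is free and consistent — try it ⇒ R=4.
Step 8. [col 4: E + T ≡ R (mod 10)] from column 4 (E=5, R=4, carry-in 1, digits 1,2,3,4,5,6,7 already taken and all letters distinct): T must equal 8. So T=8.
Step 9. [col 6: T + N ≡ B (mod 10)] in column 6 we have T+N≡B with carry-in 0; given T=8, N=1 and digits 1,2,3,4,5,6,7,8 already taken and all letters distinct, that pins B to 9 ⇒ B=9.

Answer: B=9, E=5, F=3, N=1, Q=6, R=4, T=8, W=2, X=7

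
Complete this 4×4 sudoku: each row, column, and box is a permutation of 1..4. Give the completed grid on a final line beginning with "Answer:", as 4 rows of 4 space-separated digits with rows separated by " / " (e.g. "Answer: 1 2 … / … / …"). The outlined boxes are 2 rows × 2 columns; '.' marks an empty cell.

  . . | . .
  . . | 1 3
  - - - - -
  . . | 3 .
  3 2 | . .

Step 1. [r2c2∈{4}] r2c2's peers cover all but 4 ⇒ r2c2=4.
Step 2. [r3c2∈{1}] only 1 remains possible at r3c2, so r3c2=1.
Step 3. [r1c3∈{2,4}] r1c3 is the only open cell in col 3 admitting 2, so r1c3=2.
Step 4. [r4c3∈{4}] only 4 remains possible at r4c3, so r4c3=4.
Step 5. [r1c2∈{3}] r1c2 is down to just 3 ⇒ r1c2=3.
Step 6. [r3c1∈{4}] r3c1 is down to just 4. So r3c1=4.
Step 7. [r2c1∈{2}] nothing but 2 survives at r2c1. So r2c1=2.
Step 8. [r3c4∈{2}] r3c4 has the single candidate 2 ⇒ r3c4=2.
Step 9. [r4c4∈{1}] r4c4 has the single candidate 1. So r4c4=1.
Step 10. [r1c4∈{4}] r1c4 has the single candidate 4 ⇒ r1c4=4.
Step 11. [r1c1∈{1}] r1c1's peers cover all but 1, so r1c1=1.

Answer: 1 3 2 4 / 2 4 1 3 / 4 1 3 2 / 3 2 4 1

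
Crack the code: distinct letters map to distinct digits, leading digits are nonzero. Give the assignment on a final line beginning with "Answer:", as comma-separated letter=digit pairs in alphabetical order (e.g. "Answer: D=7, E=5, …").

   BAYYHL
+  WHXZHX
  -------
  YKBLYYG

Step 1. [col 1: L + X ≡ G (mod 10)] several values work for X in column 1 (L + X ≡ G (mod 10), carry-in 0); try X=6. So X=6.
Step 2. [Y] Y is the leading digit of a 7-digit sum of two 6-digit numbers; the final carry is exactly 1 ⇒ Y=1.
Step 3. [col 1: L + X ≡ G (mod 10)] column 1 (L + X ≡ G (mod 10), carry-in 0) doesn't pin G yet; pick G=4 and continue. So G=4.
Step 4. [col 1: L + X ≡ G (mod 10)] in column 1 we have L+X≡G with carry-in 0; given X=6, G=4 and digits 1,4,6 already taken and all letters distinct, that pins L to 8, so L=8.
Step 5. [col 2: H + H ≡ Y (mod 10)] several values work for H in column 2 (H + H ≡ Y (mod 10), carry-in 1); try H=5, so H=5.
Step 6. [col 3: Y + Z ≡ Y (mod 10)] column 3 reads Y+Z+carry(1)=Y with Y=1; with digits 1,4,5,6,8 already taken and all letters distinct, the only value for Z is 9, so Z=9.
Step 7. [col 5: A + H ≡ B (mod 10)] no forcing yet in column 5 (carry-in 0); B=7 is free and consistent — try it ⇒ B=7.
Step 8. [col 5: A + H ≡ B (mod 10)] from column 5 (H=5, B=7, carry-in 0, digits 1,4,5,6,7,8,9 already taken and all letters distinct): A must equal 2. So A=2.
Step 9. [col 6: B + W ≡ K (mod 10)] in column 6 we have B+W≡K with carry-in 0; given B=7 and digits 1,2,4,5,6,7,8,9 already taken and all letters distinct, that pins K to 0 ⇒ K=0.
Step 10. [col 6: B + W ≡ K (mod 10)] in column 6 we have B+W≡K with carry-in 0; given B=7, K=0 and digits 0,1,2,4,5,6,7,8,9 already taken and all letters distinct, that pins W to 3, so W=3.

Answer: A=2, B=7, G=4, H=5, K=0, L=8, W=3, X=6, Y=1, Z=9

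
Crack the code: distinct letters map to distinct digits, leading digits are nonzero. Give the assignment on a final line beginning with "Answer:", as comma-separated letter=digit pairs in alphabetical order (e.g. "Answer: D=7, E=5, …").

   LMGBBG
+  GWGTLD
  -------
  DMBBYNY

Step 1. [col 1: G + D ≡ Y (mod 10)] Y=9 is one option consistent with column 1 (G + D ≡ Y (mod 10), carry-in 0) — take it ⇒ Y=9.
Step 2. [col 1: G + D ≡ Y (mod 10)] column 1 (G + D ≡ Y (mod 10), carry-in 0) doesn't pin G yet; pick G=8 and continue ⇒ G=8.
Step 3. [col 1: G + D ≡ Y (mod 10)] from column 1 (G=8, Y=9, carry-in 0, digits 8,9 already taken and all letters distinct): D must equal 1 ⇒ D=1.
Step 4. [col 2: B + L ≡ N (mod 10)] no forcing yet in column 2 (carry-in 0); N=3 is free and consistent — try it, so N=3.
Step 5. [col 2: B + L ≡ N (mod 10)] column 2 (B + L ≡ N (mod 10), carry-in 0) doesn't pin L yet; pick L=7 and continue, so L=7.
Step 6. [col 2: B + L ≡ N (mod 10)] column 2: given L=7, N=3, carry-in 0, and digits 1,3,7,8,9 already taken and all letters distinct, B+L≡N (mod 10) forces B=6. So B=6.
Step 7. [col 3: B + T ≡ Y (mod 10)] in column 3 we have B+T≡Y with carry-in 1; given B=6, Y=9 and digits 1,3,6,7,8,9 already taken and all letters distinct, that pins T to 2, so T=2.
Step 8. [col 5: M + W ≡ B (mod 10)] M=5 is one option consistent with column 5 (M + W ≡ B (mod 10), carry-in 1) — take it ⇒ M=5.
Step 9. [col 5: M + W ≡ B (mod 10)] column 5 reads M+W+carry(1)=B with M=5, B=6; with digits 1,2,3,5,6,7,8,9 already taken and all letters distinct, the only value for W is 0, so W=0.

Answer: B=6, D=1, G=8, L=7, M=5, N=3, T=2, W=0, Y=9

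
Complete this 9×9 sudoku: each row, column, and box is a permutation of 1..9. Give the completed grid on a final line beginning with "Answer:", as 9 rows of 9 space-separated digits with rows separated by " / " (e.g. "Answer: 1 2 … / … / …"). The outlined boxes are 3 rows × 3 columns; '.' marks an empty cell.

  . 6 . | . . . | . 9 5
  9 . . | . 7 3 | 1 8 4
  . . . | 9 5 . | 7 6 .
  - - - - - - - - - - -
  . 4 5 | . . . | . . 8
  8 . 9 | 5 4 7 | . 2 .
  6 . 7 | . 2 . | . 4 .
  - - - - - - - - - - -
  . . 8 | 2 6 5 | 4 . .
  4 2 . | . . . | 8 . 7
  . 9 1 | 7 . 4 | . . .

Step 1. [r4c1∈{1,2,3}] row 4 places 2 nowhere but r4c1. So r4c1=2.
Step 2. [r4c6∈{1,6,9}] r4c6 is the only open cell in col 6 admitting 6 ⇒ r4c6=6.
Step 3. [r8c8∈{1,3,5}] in row 8, 5 fits only at r8c8, so r8c8=5.
Step 4. [r9c8∈{3}] nothing but 3 survives at r9c8 ⇒ r9c8=3.
Step 5. [r3c3∈{2,3,4}] 4 has one home in row 3: r3c3 ⇒ r3c3=4.
Step 6. [r1c1∈{1,3,7}] r1c1 is the only open cell in row 1 admitting 7 ⇒ r1c1=7.
Step 7. [r3c1∈{1,3}] across col 1, 1 lands solely at r3c1 ⇒ r3c1=1.
Step 8. [r3c2∈{3,8}] across col 2, 8 lands solely at r3c2, so r3c2=8.
Step 9. [r3c9∈{2,3}] row 3 places 3 nowhere but r3c9 ⇒ r3c9=3.
Step 10. [r1c7∈{2}] only 2 remains possible at r1c7, so r1c7=2.
Step 11. [r9c7∈{6}] r9c7 has the single candidate 6, so r9c7=6.
Step 12. [r5c7∈{3}] r5c7 has the single candidate 3, so r5c7=3.
Step 13. [r4c7∈{9}] r4c7 has the single candidate 9, so r4c7=9.
Step 14. [r6c9∈{1}] r6c9 is down to just 1 ⇒ r6c9=1.
Step 15. [r8c5∈{1,3,9}] col 5 places 9 nowhere but r8c5. So r8c5=9.
Step 16. [r8c4∈{1,3}] across box 8, 3 lands solely at r8c4. So r8c4=3.
Step 17. [r1c4∈{1,4,8}] in row 1, 4 fits only at r1c4. So r1c4=4.
Step 18. [r6c4∈{8}] only 8 remains possible at r6c4 ⇒ r6c4=8.
Step 19. [r1c6∈{1,8}] r1c6 is the only open cell in col 6 admitting 8, so r1c6=8.
Step 20. [r7c1∈{3}] only 3 remains possible at r7c1 ⇒ r7c1=3.
Step 21. [r4c4∈{1}] r4c4's peers cover all but 1, so r4c4=1.
Step 22. [r7c8∈{1}] nothing but 1 survives at r7c8. So r7c8=1.
Step 23. [r2c2∈{5}] r2c2's peers cover all but 5, so r2c2=5.
Step 24. [r9c9∈{2}] only 2 remains possible at r9c9. So r9c9=2.
Step 25. [r9c5∈{8}] only 8 remains possible at r9c5, so r9c5=8.
Step 26. [r1c5∈{1}] nothing but 1 survives at r1c5 ⇒ r1c5=1.
Step 27. [r6c7∈{5}] r6c7's peers cover all but 5, so r6c7=5.
Step 28. [r7c2∈{7}] nothing but 7 survives at r7c2. So r7c2=7.
Step 29. [r8c6∈{1}] r8c6 has the single candidate 1. So r8c6=1.
Step 30. [r9c1∈{5}] r9c1 has the single candidate 5. So r9c1=5.
Step 31. [r5c9∈{6}] r5c9's peers cover all but 6 ⇒ r5c9=6.
Step 32. [r3c6∈{2}] r3c6's peers cover all but 2 ⇒ r3c6=2.
Step 33. [r1c3∈{3}] only 3 remains possible at r1c3 ⇒ r1c3=3.
Step 34. [r2c3∈{2}] nothing but 2 survives at r2c3 ⇒ r2c3=2.
Step 35. [r2c4∈{6}] nothing but 6 survives at r2c4. So r2c4=6.
Step 36. [r6c2∈{3}] r6c2's peers cover all but 3. So r6c2=3.
Step 37. [r4c5∈{3}] nothing but 3 survives at r4c5 ⇒ r4c5=3.
Step 38. [r6c6∈{9}] r6c6 is down to just 9 ⇒ r6c6=9.
Step 39. [r4c8∈{7}] r4c8 is down to just 7, so r4c8=7.
Step 40. [r8c3∈{6}] nothing but 6 survives at r8c3, so r8c3=6.
Step 41. [r5c2∈{1}] r5c2 has the single candidate 1, so r5c2=1.
Step 42. [r7c9∈{9}] nothing but 9 survives at r7c9 ⇒ r7c9=9.

Answer: 7 6 3 4 1 8 2 9 5 / 9 5 2 6 7 3 1 8 4 / 1 8 4 9 5 2 7 6 3 / 2 4 5 1 3 6 9 7 8 / 8 1 9 5 4 7 3 2 6 / 6 3 7 8 2 9 5 4 1 / 3 7 8 2 6 5 4 1 9 / 4 2 6 3 9 1 8 5 7 / 5 9 1 7 8 4 6 3 2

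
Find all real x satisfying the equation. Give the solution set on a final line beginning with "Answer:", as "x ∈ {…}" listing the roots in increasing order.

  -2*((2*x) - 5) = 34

Step 1. [-2*((2*x) - 5) = 34] LHS = -2·(…); ÷-2 both sides, so div: (2*x) - 5 = -17.
Step 2. [(2*x) - 5 = -17] 5 comes off first (add 5). So sub: 2*x = -12.
Step 3. [2*x = -12] leading coefficient 2: divide by 2. So div: x = -6.

Answer: x ∈ {-6}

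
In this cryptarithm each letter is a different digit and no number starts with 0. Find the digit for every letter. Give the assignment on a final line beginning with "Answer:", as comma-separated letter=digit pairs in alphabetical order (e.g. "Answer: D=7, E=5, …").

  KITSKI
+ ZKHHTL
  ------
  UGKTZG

Step 1. [col 1: I + L ≡ G (mod 10)] no forcing yet in column 1 (carry-in 0); L=4 is free and consistent — try it, so L=4.
Step 2. [col 1: I + L ≡ G (mod 10)] several values work for G in column 1 (I + L ≡ G (mod 10), carry-in 0); try G=2. So G=2.
Step 3. [col 1: I + L ≡ G (mod 10)] in column 1 we have I+L≡G with carry-in 0; given L=4, G=2 and digits 2,4 already taken and all letters distinct, that pins I to 8 ⇒ I=8.
Step 4. [col 2: K + T ≡ Z (mod 10)] no forcing yet in column 2 (carry-in 1); K=3 is free and consistent — try it, so K=3.
Step 5. [col 2: K + T ≡ Z (mod 10)] several values work for T in column 2 (K + T ≡ Z (mod 10), carry-in 1); try T=7, so T=7.
Step 6. [col 2: K + T ≡ Z (mod 10)] column 2: given K=3, T=7, carry-in 1, and digits 2,3,4,7,8 already taken and all letters distinct, K+T≡Z (mod 10) forces Z=1, so Z=1.
Step 7. [col 3: S + H ≡ T (mod 10)] no forcing yet in column 3 (carry-in 1); S=0 is free and consistent — try it. So S=0.
Step 8. [col 3: S + H ≡ T (mod 10)] column 3: given S=0, T=7, carry-in 1, and digits 0,1,2,3,4,7,8 already taken and all letters distinct, S+H≡T (mod 10) forces H=6, so H=6.
Step 9. [col 6: K + Z ≡ U (mod 10)] column 6: given K=3, Z=1, carry-in 1, and digits 0,1,2,3,4,6,7,8 already taken and all letters distinct, K+Z≡U (mod 10) forces U=5, so U=5.

Answer: G=2, H=6, I=8, K=3, L=4, S=0, T=7, U=5, Z=1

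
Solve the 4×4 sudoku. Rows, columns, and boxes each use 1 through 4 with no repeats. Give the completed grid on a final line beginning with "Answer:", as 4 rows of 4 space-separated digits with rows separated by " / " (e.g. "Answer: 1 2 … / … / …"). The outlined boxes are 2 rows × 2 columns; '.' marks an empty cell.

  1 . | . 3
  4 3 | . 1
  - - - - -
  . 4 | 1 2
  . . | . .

Step 1. [r4c1∈{2,3}] across col 1, 2 lands solely at r4c1 ⇒ r4c1=2.
Step 2. [r1c3∈{2,4}] across row 1, 4 lands solely at r1c3 ⇒ r1c3=4.
Step 3. [r1c2∈{2}] r1c2 is down to just 2, so r1c2=2.
Step 4. [r4c2∈{1}] r4c2 has the single candidate 1 ⇒ r4c2=1.
Step 5. [r3c1∈{3}] only 3 remains possible at r3c1 ⇒ r3c1=3.
Step 6. [r4c4∈{4}] r4c4 has the single candidate 4, so r4c4=4.
Step 7. [r4c3∈{3}] only 3 remains possible at r4c3. So r4c3=3.
Step 8. [r2c3∈{2}] r2c3's peers cover all but 2 ⇒ r2c3=2.

Answer: 1 2 4 3 / 4 3 2 1 / 3 4 1 2 / 2 1 3 4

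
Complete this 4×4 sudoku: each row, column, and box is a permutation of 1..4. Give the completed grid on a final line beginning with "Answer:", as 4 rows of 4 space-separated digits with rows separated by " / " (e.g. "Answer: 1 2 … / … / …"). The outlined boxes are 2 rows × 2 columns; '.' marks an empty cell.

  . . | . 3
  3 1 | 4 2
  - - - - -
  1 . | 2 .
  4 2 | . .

Step 1. [r4c3∈{1,3}] in row 4, 3 fits only at r4c3 ⇒ r4c3=3.
Step 2. [r1c1∈{2}] r1c1 is down to just 2. So r1c1=2.
Step 3. [r4c4∈{1}] r4c4 is down to just 1, so r4c4=1.
Step 4. [r3c4∈{4}] r3c4 has the single candidate 4, so r3c4=4.
Step 5. [r1c3∈{1}] r1c3 is down to just 1, so r1c3=1.
Step 6. [r3c2∈{3}] r3c2 has the single candidate 3, so r3c2=3.
Step 7. [r1c2∈{4}] r1c2 is down to just 4 ⇒ r1c2=4.

Answer: 2 4 1 3 / 3 1 4 2 / 1 3 2 4 / 4 2 3 1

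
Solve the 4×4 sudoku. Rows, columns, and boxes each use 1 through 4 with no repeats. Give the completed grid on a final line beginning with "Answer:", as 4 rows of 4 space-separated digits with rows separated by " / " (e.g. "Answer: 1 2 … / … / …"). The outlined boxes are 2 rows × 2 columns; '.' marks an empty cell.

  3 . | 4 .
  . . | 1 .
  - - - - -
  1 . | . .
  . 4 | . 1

Step 1. [r2c2∈{2}] nothing but 2 survives at r2c2, so r2c2=2.
Step 2. [r4c3∈{2,3}] row 4 places 3 nowhere but r4c3, so r4c3=3.
Step 3. [r1c4∈{2}] r1c4's peers cover all but 2 ⇒ r1c4=2.
Step 4. [r3c4∈{4}] r3c4 is down to just 4 ⇒ r3c4=4.
Step 5. [r1c2∈{1}] r1c2 has the single candidate 1, so r1c2=1.
Step 6. [r4c1∈{2}] r4c1 is down to just 2 ⇒ r4c1=2.
Step 7. [r2c1∈{4}] nothing but 4 survives at r2c1 ⇒ r2c1=4.
Step 8. [r3c2∈{3}] only 3 remains possible at r3c2. So r3c2=3.
Step 9. [r3c3∈{2}] nothing but 2 survives at r3c3 ⇒ r3c3=2.
Step 10. [r2c4∈{3}] r2c4 has the single candidate 3 ⇒ r2c4=3.

Answer: 3 1 4 2 / 4 2 1 3 / 1 3 2 4 / 2 4 3 1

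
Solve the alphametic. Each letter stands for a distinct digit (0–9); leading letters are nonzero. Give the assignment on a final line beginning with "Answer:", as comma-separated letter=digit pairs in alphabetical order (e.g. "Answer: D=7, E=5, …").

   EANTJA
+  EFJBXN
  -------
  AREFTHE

Step 1. [col 1: A + N ≡ E (mod 10)] several values work for A in column 1 (A + N ≡ E (mod 10), carry-in 0); try A=1, so A=1.
Step 2. [col 1: A + N ≡ E (mod 10)] no forcing yet in column 1 (carry-in 0); N=6 is free and consistent — try it, so N=6.
Step 3. [col 1: A + N ≡ E (mod 10)] column 1 reads A+N+carry(0)=E with A=1, N=6; with digits 1,6 already taken and all letters distinct, the only value for E is 7, so E=7.
Step 4. [col 2: J + X ≡ H (mod 10)] several values work for H in column 2 (J + X ≡ H (mod 10), carry-in 0); try H=0. So H=0.
Step 5. [col 2: J + X ≡ H (mod 10)] column 2 (J + X ≡ H (mod 10), carry-in 0) doesn't pin X yet; pick X=2 and continue. So X=2.
Step 6. [col 2: J + X ≡ H (mod 10)] from column 2 (X=2, H=0, carry-in 0, digits 0,1,2,6,7 already taken and all letters distinct): J must equal 8, so J=8.
Step 7. [col 3: T + B ≡ T (mod 10)] in column 3 we have T+B≡T with carry-in 1; given nothing yet and digits 0,1,2,6,7,8 already taken and all letters distinct, that pins B to 9, so B=9.
Step 8. [col 3: T + B ≡ T (mod 10)] column 3 (T + B ≡ T (mod 10), carry-in 1) doesn't pin T yet; pick T=3 and continue, so T=3.
Step 9. [col 4: N + J ≡ F (mod 10)] in column 4 we have N+J≡F with carry-in 1; given N=6, J=8 and digits 0,1,2,3,6,7,8,9 already taken and all letters distinct, that pins F to 5, so F=5.
Step 10. [col 6: E + E ≡ R (mod 10)] from column 6 (E=7, carry-in 0, digits 0,1,2,3,5,6,7,8,9 already taken and all letters distinct): R must equal 4. So R=4.

Answer: A=1, B=9, E=7, F=5, H=0, J=8, N=6, R=4, T=3, X=2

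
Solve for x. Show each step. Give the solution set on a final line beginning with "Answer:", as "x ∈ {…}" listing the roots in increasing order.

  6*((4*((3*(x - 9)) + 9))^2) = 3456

Step 1. [6*((4*((3*(x - 9)) + 9))^2) = 3456] LHS = 6·(…); ÷6 both sides ⇒ div: (4*((3*(x - 9)) + 9))^2 = 576.
Step 2. [(4*((3*(x - 9)) + 9))^2 = 576] 576 ≥ 0, LHS is (·)² — take ±√, so sqrt: 4*((3*(x - 9)) + 9) = 24 or -24.
Step 3. [4*((3*(x - 9)) + 9) = 24 or -24] divide by the outer 4. So div: (3*(x - 9)) + 9 = 6 or -6.
Step 4. [(3*(x - 9)) + 9 = 6 or -6] +9 is outermost — subtract 9 both sides ⇒ sub: 3*(x - 9) = -3 or -15.
Step 5. [3*(x - 9) = -3 or -15] leading coefficient 3: divide by 3. So div: x - 9 = -1 or -5.
Step 6. [x - 9 = -1 or -5] 9 comes off first (add 9), so sub: x = 8 or 4.

Answer: x ∈ {4, 8}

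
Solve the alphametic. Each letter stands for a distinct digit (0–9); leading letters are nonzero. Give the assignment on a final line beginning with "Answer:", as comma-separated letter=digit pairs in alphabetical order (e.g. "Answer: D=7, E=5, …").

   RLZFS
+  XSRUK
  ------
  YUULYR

Step 1. [col 1: S + K ≡ R (mod 10)] several values work for K in column 1 (S + K ≡ R (mod 10), carry-in 0); try K=3. So K=3.
Step 2. [col 1: S + K ≡ R (mod 10)] no forcing yet in column 1 (carry-in 0); R=7 is free and consistent — try it ⇒ R=7.
Step 3. [Y] adding two 5-digit numbers gives at most 5+1 digits, and here it does — Y is that final carry and must be 1 ⇒ Y=1.
Step 4. [col 1: S + K ≡ R (mod 10)] column 1 reads S+K+carry(0)=R with K=3, R=7; with digits 1,3,7 already taken and all letters distinct, the only value for S is 4 ⇒ S=4.
Step 5. [col 2: F + U ≡ Y (mod 10)] F=6 is one option consistent with column 2 (F + U ≡ Y (mod 10), carry-in 0) — take it. So F=6.
Step 6. [col 2: F + U ≡ Y (mod 10)] column 2 reads F+U+carry(0)=Y with F=6, Y=1; with digits 1,3,4,6,7 already taken and all letters distinct, the only value for U is 5, so U=5.
Step 7. [col 3: Z + R ≡ L (mod 10)] no forcing yet in column 3 (carry-in 1); Z=2 is free and consistent — try it, so Z=2.
Step 8. [col 3: Z + R ≡ L (mod 10)] from column 3 (Z=2, R=7, carry-in 1, digits 1,2,3,4,5,6,7 already taken and all letters distinct): L must equal 0. So L=0.
Step 9. [col 5: R + X ≡ U (mod 10)] column 5 reads R+X+carry(0)=U with R=7, U=5; with digits 0,1,2,3,4,5,6,7 already taken and all letters distinct, the only value for X is 8 ⇒ X=8.

Answer: F=6, K=3, L=0, R=7, S=4, U=5, X=8, Y=1, Z=2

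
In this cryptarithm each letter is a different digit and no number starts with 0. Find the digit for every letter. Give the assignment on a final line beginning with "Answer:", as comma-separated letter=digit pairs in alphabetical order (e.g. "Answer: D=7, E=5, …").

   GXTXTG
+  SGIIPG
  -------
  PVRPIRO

Step 1. [P] the sum has 7 digits but both addends have 6; that extra leading digit P is the final carry, namely 1 ⇒ P=1.
Step 2. [col 1: G + G ≡ O (mod 10)] several values work for G in column 1 (G + G ≡ O (mod 10), carry-in 0); try G=8 ⇒ G=8.
Step 3. [col 1: G + G ≡ O (mod 10)] from column 1 (G=8, carry-in 0, digits 1,8 already taken and all letters distinct): O must equal 6, so O=6.
Step 4. [col 2: T + P ≡ R (mod 10)] column 2 (T + P ≡ R (mod 10), carry-in 1) doesn't pin T yet; pick T=7 and continue, so T=7.
Step 5. [col 2: T + P ≡ R (mod 10)] in column 2 we have T+P≡R with carry-in 1; given T=7, P=1 and digits 1,6,7,8 already taken and all letters distinct, that pins R to 9 ⇒ R=9.
Step 6. [col 3: X + I ≡ I (mod 10)] in column 3 we have X+I≡I with carry-in 0; given nothing yet and digits 1,6,7,8,9 already taken and all letters distinct, that pins X to 0. So X=0.
Step 7. [col 3: X + I ≡ I (mod 10)] I=4 is one option consistent with column 3 (X + I ≡ I (mod 10), carry-in 0) — take it ⇒ I=4.
Step 8. [col 6: G + S ≡ V (mod 10)] from column 6 (G=8, carry-in 0, digits 0,1,4,6,7,8,9 already taken and all letters distinct): S must equal 5. So S=5.
Step 9. [col 6: G + S ≡ V (mod 10)] column 6: given G=8, S=5, carry-in 0, and digits 0,1,4,5,6,7,8,9 already taken and all letters distinct, G+S≡V (mod 10) forces V=3. So V=3.

Answer: G=8, I=4, O=6, P=1, R=9, S=5, T=7, V=3, X=0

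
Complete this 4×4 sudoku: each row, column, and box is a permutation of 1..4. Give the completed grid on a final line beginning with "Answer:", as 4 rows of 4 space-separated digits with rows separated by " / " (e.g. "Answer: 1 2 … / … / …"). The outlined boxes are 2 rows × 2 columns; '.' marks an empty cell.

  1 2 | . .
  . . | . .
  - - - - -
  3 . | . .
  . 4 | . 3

Step 1. [r1c4∈{4}] only 4 remains possible at r1c4. So r1c4=4.
Step 2. [r4c3∈{1,2}] r4c3 is the only open cell in row 4 admitting 1 ⇒ r4c3=1.
Step 3. [r3c4∈{2}] nothing but 2 survives at r3c4, so r3c4=2.
Step 4. [r1c3∈{3}] r1c3 has the single candidate 3 ⇒ r1c3=3.
Step 5. [r2c1∈{4}] nothing but 4 survives at r2c1, so r2c1=4.
Step 6. [r2c4∈{1}] r2c4 is down to just 1. So r2c4=1.
Step 7. [r2c3∈{2}] r2c3 is down to just 2 ⇒ r2c3=2.
Step 8. [r2c2∈{3}] r2c2's peers cover all but 3, so r2c2=3.
Step 9. [r3c3∈{4}] nothing but 4 survives at r3c3. So r3c3=4.
Step 10. [r4c1∈{2}] r4c1 is down to just 2, so r4c1=2.
Step 11. [r3c2∈{1}] r3c2 has the single candidate 1 ⇒ r3c2=1.

Answer: 1 2 3 4 / 4 3 2 1 / 3 1 4 2 / 2 4 1 3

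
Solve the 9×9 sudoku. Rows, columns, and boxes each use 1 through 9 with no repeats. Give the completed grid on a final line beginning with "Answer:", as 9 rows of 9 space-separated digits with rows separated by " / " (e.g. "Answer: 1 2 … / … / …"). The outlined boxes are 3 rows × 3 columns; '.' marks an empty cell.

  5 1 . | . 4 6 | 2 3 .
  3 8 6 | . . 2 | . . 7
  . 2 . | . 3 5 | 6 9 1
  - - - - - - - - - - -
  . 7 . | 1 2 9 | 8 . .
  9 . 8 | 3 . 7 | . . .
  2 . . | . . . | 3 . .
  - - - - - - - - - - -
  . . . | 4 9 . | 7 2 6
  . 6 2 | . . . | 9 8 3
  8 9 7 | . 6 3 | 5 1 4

Step 1. [r4c9∈{5}] r4c9 has the single candidate 5. So r4c9=5.
Step 2. [r5c5∈{5}] nothing but 5 survives at r5c5. So r5c5=5.
Step 3. [r5c2∈{4}] r5c2's peers cover all but 4 ⇒ r5c2=4.
Step 4. [r1c4∈{7,8,9}] across row 1, 7 lands solely at r1c4. So r1c4=7.
Step 5. [r8c6∈{1}] r8c6's peers cover all but 1, so r8c6=1.
Step 6. [r4c8∈{4,6}] row 4 places 4 nowhere but r4c8 ⇒ r4c8=4.
Step 7. [r6c3∈{1,5}] row 6 places 1 nowhere but r6c3, so r6c3=1.
Step 8. [r6c4∈{6,8}] col 4 places 6 nowhere but r6c4 ⇒ r6c4=6.
Step 9. [r7c3∈{3,5}] in col 3, 5 fits only at r7c3 ⇒ r7c3=5.
Step 10. [r3c1∈{4,7}] row 3 places 7 nowhere but r3c1, so r3c1=7.
Step 11. [r6c6∈{4,8}] 4 has one home in row 6: r6c6, so r6c6=4.
Step 12. [r7c6∈{8}] r7c6 has the single candidate 8. So r7c6=8.
Step 13. [r9c4∈{2}] r9c4's peers cover all but 2 ⇒ r9c4=2.
Step 14. [r7c1∈{1}] r7c1 is down to just 1 ⇒ r7c1=1.
Step 15. [r1c9∈{8}] r1c9's peers cover all but 8, so r1c9=8.
Step 16. [r4c3∈{3}] r4c3 is down to just 3. So r4c3=3.
Step 17. [r2c5∈{1}] r2c5 has the single candidate 1 ⇒ r2c5=1.
Step 18. [r6c2∈{5}] r6c2 has the single candidate 5, so r6c2=5.
Step 19. [r7c2∈{3}] r7c2's peers cover all but 3. So r7c2=3.
Step 20. [r8c1∈{4}] r8c1's peers cover all but 4 ⇒ r8c1=4.
Step 21. [r4c1∈{6}] r4c1 has the single candidate 6 ⇒ r4c1=6.
Step 22. [r5c9∈{2}] only 2 remains possible at r5c9 ⇒ r5c9=2.
Step 23. [r1c3∈{9}] r1c3's peers cover all but 9, so r1c3=9.
Step 24. [r8c5∈{7}] r8c5 is down to just 7, so r8c5=7.
Step 25. [r3c4∈{8}] r3c4 has the single candidate 8 ⇒ r3c4=8.
Step 26. [r2c4∈{9}] r2c4's peers cover all but 9, so r2c4=9.
Step 27. [r6c8∈{7}] r6c8 has the single candidate 7. So r6c8=7.
Step 28. [r8c4∈{5}] only 5 remains possible at r8c4, so r8c4=5.
Step 29. [r2c8∈{5}] only 5 remains possible at r2c8. So r2c8=5.
Step 30. [r3c3∈{4}] nothing but 4 survives at r3c3 ⇒ r3c3=4.
Step 31. [r6c9∈{9}] r6c9 has the single candidate 9, so r6c9=9.
Step 32. [r6c5∈{8}] r6c5 has the single candidate 8. So r6c5=8.
Step 33. [r5c8∈{6}] nothing but 6 survives at r5c8. So r5c8=6.
Step 34. [r5c7∈{1}] r5c7 is down to just 1. So r5c7=1.
Step 35. [r2c7∈{4}] r2c7 has the single candidate 4 ⇒ r2c7=4.

Answer: 5 1 9 7 4 6 2 3 8 / 3 8 6 9 1 2 4 5 7 / 7 2 4 8 3 5 6 9 1 / 6 7 3 1 2 9 8 4 5 / 9 4 8 3 5 7 1 6 2 / 2 5 1 6 8 4 3 7 9 / 1 3 5 4 9 8 7 2 6 / 4 6 2 5 7 1 9 8 3 / 8 9 7 2 6 3 5 1 4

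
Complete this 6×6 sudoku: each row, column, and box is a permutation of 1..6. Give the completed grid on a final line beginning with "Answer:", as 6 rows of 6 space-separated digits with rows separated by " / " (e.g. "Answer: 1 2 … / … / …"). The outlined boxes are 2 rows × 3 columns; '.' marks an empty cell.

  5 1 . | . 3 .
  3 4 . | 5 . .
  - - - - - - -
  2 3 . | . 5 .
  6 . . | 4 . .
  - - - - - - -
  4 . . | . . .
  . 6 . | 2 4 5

Step 1. [r1c4∈{6}] r1c4's peers cover all but 6, so r1c4=6.
Step 2. [r3c4∈{1}] r3c4's peers cover all but 1, so r3c4=1.
Step 3. [r1c3∈{2}] r1c3's peers cover all but 2 ⇒ r1c3=2.
Step 4. [r4c3∈{1,5}] across row 4, 1 lands solely at r4c3 ⇒ r4c3=1.
Step 5. [r5c5∈{1,6}] 6 has one home in col 5: r5c5. So r5c5=6.
Step 6. [r4c5∈{2}] r4c5's peers cover all but 2. So r4c5=2.
Step 7. [r5c6∈{1,3}] 1 has one home in row 5: r5c6, so r5c6=1.
Step 8. [r5c3∈{3,5}] 5 has one home in col 3: r5c3. So r5c3=5.
Step 9. [r3c3∈{4}] r3c3's peers cover all but 4, so r3c3=4.
Step 10. [r2c5∈{1}] only 1 remains possible at r2c5, so r2c5=1.
Step 11. [r1c6∈{4}] r1c6's peers cover all but 4 ⇒ r1c6=4.
Step 12. [r6c3∈{3}] r6c3 has the single candidate 3 ⇒ r6c3=3.
Step 13. [r6c1∈{1}] r6c1's peers cover all but 1, so r6c1=1.
Step 14. [r5c2∈{2}] nothing but 2 survives at r5c2 ⇒ r5c2=2.
Step 15. [r2c3∈{6}] only 6 remains possible at r2c3 ⇒ r2c3=6.
Step 16. [r4c6∈{3}] only 3 remains possible at r4c6 ⇒ r4c6=3.
Step 17. [r3c6∈{6}] r3c6's peers cover all but 6. So r3c6=6.
Step 18. [r2c6∈{2}] r2c6 has the single candidate 2, so r2c6=2.
Step 19. [r4c2∈{5}] r4c2's peers cover all but 5 ⇒ r4c2=5.
Step 20. [r5c4∈{3}] only 3 remains possible at r5c4, so r5c4=3.

Answer: 5 1 2 6 3 4 / 3 4 6 5 1 2 / 2 3 4 1 5 6 / 6 5 1 4 2 3 / 4 2 5 3 6 1 / 1 6 3 2 4 5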